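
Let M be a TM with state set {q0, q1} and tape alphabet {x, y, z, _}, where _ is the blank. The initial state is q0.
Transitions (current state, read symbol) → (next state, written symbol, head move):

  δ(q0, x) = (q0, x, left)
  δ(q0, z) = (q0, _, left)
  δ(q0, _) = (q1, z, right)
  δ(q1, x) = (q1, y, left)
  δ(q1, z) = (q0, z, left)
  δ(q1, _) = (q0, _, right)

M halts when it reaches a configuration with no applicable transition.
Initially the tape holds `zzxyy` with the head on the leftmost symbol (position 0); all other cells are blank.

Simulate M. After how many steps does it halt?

22

q0 | __[z]zxyy   read z → write _, move left, go to q0
q0 | _[_]_zxyy   read _ → write z, move right, go to q1
q1 | _z[_]zxyy   read _ → write _, move right, go to q0
q0 | _z_[z]xyy   read z → write _, move left, go to q0
q0 | _z[_]_xyy   read _ → write z, move right, go to q1
q1 | _zz[_]xyy   read _ → write _, move right, go to q0
q0 | _zz_[x]yy   read x → write x, move left, go to q0
q0 | _zz[_]xyy   read _ → write z, move right, go to q1
q1 | _zzz[x]yy   read x → write y, move left, go to q1
q1 | _zz[z]yyy   read z → write z, move left, go to q0
q0 | _z[z]zyyy   read z → write _, move left, go to q0
q0 | _[z]_zyyy   read z → write _, move left, go to q0
q0 | [_]__zyyy   read _ → write z, move right, go to q1
q1 | z[_]_zyyy   read _ → write _, move right, go to q0
q0 | z_[_]zyyy   read _ → write z, move right, go to q1
q1 | z_z[z]yyy   read z → write z, move left, go to q0
q0 | z_[z]zyyy   read z → write _, move left, go to q0
q0 | z[_]_zyyy   read _ → write z, move right, go to q1
q1 | zz[_]zyyy   read _ → write _, move right, go to q0
q0 | zz_[z]yyy   read z → write _, move left, go to q0
q0 | zz[_]_yyy   read _ → write z, move right, go to q1
q1 | zzz[_]yyy   read _ → write _, move right, go to q0
q0 | zzz_[y]yy
M halts after 22 transitions.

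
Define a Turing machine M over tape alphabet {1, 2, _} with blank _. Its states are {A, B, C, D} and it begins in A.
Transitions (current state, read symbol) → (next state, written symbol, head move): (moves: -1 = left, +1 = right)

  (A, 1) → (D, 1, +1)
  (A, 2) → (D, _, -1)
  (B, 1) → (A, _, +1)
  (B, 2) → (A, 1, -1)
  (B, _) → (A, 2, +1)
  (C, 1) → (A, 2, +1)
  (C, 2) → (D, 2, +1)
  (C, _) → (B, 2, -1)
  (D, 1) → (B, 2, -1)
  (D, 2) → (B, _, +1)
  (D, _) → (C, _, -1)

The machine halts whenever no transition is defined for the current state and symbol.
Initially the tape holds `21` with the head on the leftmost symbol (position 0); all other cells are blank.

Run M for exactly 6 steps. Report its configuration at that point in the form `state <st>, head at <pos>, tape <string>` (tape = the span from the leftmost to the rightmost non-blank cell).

state=A head=0 tape=___[2]1   (A,2)→(D,_,-1)
state=D head=-1 tape=__[_]_1   (D,_)→(C,_,-1)
state=C head=-2 tape=_[_]__1   (C,_)→(B,2,-1)
state=B head=-3 tape=[_]2__1   (B,_)→(A,2,+1)
state=A head=-2 tape=2[2]__1   (A,2)→(D,_,-1)
state=D head=-3 tape=[2]___1   (D,2)→(B,_,+1)
state=B head=-2 tape=_[_]__1
After 6 steps: state B, head at -2, tape 1.

state B, head at -2, tape 1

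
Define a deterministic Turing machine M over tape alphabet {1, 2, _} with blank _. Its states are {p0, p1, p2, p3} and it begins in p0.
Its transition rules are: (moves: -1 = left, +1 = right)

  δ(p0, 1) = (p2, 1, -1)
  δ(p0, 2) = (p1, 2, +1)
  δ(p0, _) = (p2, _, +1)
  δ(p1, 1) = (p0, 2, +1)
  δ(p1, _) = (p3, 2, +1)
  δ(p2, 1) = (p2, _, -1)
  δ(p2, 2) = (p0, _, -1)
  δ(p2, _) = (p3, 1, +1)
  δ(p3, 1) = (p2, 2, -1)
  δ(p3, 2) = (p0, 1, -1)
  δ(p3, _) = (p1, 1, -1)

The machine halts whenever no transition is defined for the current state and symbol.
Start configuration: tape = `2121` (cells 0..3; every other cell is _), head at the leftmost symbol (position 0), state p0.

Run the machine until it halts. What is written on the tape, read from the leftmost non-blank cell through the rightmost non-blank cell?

222222221

p0 | [2]121_____   read 2 → write 2, move +1, go to p1
p1 | 2[1]21_____   read 1 → write 2, move +1, go to p0
p0 | 22[2]1_____   read 2 → write 2, move +1, go to p1
p1 | 222[1]_____   read 1 → write 2, move +1, go to p0
p0 | 2222[_]____   read _ → write _, move +1, go to p2
p2 | 2222_[_]___   read _ → write 1, move +1, go to p3
p3 | 2222_1[_]__   read _ → write 1, move -1, go to p1
p1 | 2222_[1]1__   read 1 → write 2, move +1, go to p0
p0 | 2222_2[1]__   read 1 → write 1, move -1, go to p2
p2 | 2222_[2]1__   read 2 → write _, move -1, go to p0
p0 | 2222[_]_1__   read _ → write _, move +1, go to p2
p2 | 2222_[_]1__   read _ → write 1, move +1, go to p3
p3 | 2222_1[1]__   read 1 → write 2, move -1, go to p2
p2 | 2222_[1]2__   read 1 → write _, move -1, go to p2
p2 | 2222[_]_2__   read _ → write 1, move +1, go to p3
p3 | 22221[_]2__   read _ → write 1, move -1, go to p1
p1 | 2222[1]12__   read 1 → write 2, move +1, go to p0
p0 | 22222[1]2__   read 1 → write 1, move -1, go to p2
p2 | 2222[2]12__   read 2 → write _, move -1, go to p0
p0 | 222[2]_12__   read 2 → write 2, move +1, go to p1
p1 | 2222[_]12__   read _ → write 2, move +1, go to p3
p3 | 22222[1]2__   read 1 → write 2, move -1, go to p2
p2 | 2222[2]22__   read 2 → write _, move -1, go to p0
p0 | 222[2]_22__   read 2 → write 2, move +1, go to p1
p1 | 2222[_]22__   read _ → write 2, move +1, go to p3
p3 | 22222[2]2__   read 2 → write 1, move -1, go to p0
p0 | 2222[2]12__   read 2 → write 2, move +1, go to p1
p1 | 22222[1]2__   read 1 → write 2, move +1, go to p0
p0 | 222222[2]__   read 2 → write 2, move +1, go to p1
p1 | 2222222[_]_   read _ → write 2, move +1, go to p3
p3 | 22222222[_]   read _ → write 1, move -1, go to p1
p1 | 2222222[2]1
The non-blank tape span at halt is 222222221.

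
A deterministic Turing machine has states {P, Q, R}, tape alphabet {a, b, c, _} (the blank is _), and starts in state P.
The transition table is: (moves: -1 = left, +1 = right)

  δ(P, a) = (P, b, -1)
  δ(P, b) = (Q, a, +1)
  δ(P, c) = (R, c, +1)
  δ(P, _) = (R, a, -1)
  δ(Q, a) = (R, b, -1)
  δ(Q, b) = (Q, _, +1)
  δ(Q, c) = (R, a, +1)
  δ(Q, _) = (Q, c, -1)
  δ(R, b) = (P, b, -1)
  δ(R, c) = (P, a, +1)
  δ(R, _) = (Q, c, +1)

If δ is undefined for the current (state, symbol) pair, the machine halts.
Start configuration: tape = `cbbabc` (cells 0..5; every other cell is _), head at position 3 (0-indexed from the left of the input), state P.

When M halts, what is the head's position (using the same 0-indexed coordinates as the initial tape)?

7

state=P head=3 tape=cbb[a]bc___   (P,a)→(P,b,-1)
state=P head=2 tape=cb[b]bbc___   (P,b)→(Q,a,+1)
state=Q head=3 tape=cba[b]bc___   (Q,b)→(Q,_,+1)
state=Q head=4 tape=cba_[b]c___   (Q,b)→(Q,_,+1)
state=Q head=5 tape=cba__[c]___   (Q,c)→(R,a,+1)
state=R head=6 tape=cba__a[_]__   (R,_)→(Q,c,+1)
state=Q head=7 tape=cba__ac[_]_   (Q,_)→(Q,c,-1)
state=Q head=6 tape=cba__a[c]c_   (Q,c)→(R,a,+1)
state=R head=7 tape=cba__aa[c]_   (R,c)→(P,a,+1)
state=P head=8 tape=cba__aaa[_]   (P,_)→(R,a,-1)
state=R head=7 tape=cba__aa[a]a
At halt the head is at cell 7.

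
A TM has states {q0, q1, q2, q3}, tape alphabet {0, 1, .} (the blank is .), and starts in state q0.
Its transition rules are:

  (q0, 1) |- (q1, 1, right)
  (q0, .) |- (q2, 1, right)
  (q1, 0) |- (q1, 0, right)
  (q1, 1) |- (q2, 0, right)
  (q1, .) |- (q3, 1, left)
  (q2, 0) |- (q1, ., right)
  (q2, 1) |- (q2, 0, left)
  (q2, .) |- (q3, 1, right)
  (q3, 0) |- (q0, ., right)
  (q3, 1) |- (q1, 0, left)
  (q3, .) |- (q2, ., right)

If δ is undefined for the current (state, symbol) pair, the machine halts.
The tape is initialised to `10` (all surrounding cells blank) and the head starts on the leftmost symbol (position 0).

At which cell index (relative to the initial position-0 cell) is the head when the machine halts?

q0 | ..[1]0..   read 1 → write 1, move right, go to q1
q1 | ..1[0]..   read 0 → write 0, move right, go to q1
q1 | ..10[.].   read . → write 1, move left, go to q3
q3 | ..1[0]1.   read 0 → write ., move right, go to q0
q0 | ..1.[1].   read 1 → write 1, move right, go to q1
q1 | ..1.1[.]   read . → write 1, move left, go to q3
q3 | ..1.[1]1   read 1 → write 0, move left, go to q1
q1 | ..1[.]01   read . → write 1, move left, go to q3
q3 | ..[1]101   read 1 → write 0, move left, go to q1
q1 | .[.]0101   read . → write 1, move left, go to q3
q3 | [.]10101   read . → write ., move right, go to q2
q2 | .[1]0101   read 1 → write 0, move left, go to q2
q2 | [.]00101   read . → write 1, move right, go to q3
q3 | 1[0]0101   read 0 → write ., move right, go to q0
q0 | 1.[0]101
At halt the head is at cell 0.

0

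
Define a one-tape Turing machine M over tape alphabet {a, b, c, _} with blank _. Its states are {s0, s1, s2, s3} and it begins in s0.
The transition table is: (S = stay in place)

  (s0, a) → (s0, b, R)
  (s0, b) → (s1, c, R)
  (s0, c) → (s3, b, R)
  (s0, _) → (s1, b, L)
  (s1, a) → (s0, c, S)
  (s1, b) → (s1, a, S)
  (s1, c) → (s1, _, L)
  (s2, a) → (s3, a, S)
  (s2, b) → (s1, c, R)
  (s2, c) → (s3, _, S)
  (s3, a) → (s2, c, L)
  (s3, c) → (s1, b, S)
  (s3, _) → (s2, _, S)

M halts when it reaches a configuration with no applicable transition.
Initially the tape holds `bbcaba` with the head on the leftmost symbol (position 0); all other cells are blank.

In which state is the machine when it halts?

state=s0 head=0 tape=[b]bcaba   (s0,b)→(s1,c,R)
state=s1 head=1 tape=c[b]caba   (s1,b)→(s1,a,S)
state=s1 head=1 tape=c[a]caba   (s1,a)→(s0,c,S)
state=s0 head=1 tape=c[c]caba   (s0,c)→(s3,b,R)
state=s3 head=2 tape=cb[c]aba   (s3,c)→(s1,b,S)
state=s1 head=2 tape=cb[b]aba   (s1,b)→(s1,a,S)
state=s1 head=2 tape=cb[a]aba   (s1,a)→(s0,c,S)
state=s0 head=2 tape=cb[c]aba   (s0,c)→(s3,b,R)
state=s3 head=3 tape=cbb[a]ba   (s3,a)→(s2,c,L)
state=s2 head=2 tape=cb[b]cba   (s2,b)→(s1,c,R)
state=s1 head=3 tape=cbc[c]ba   (s1,c)→(s1,_,L)
state=s1 head=2 tape=cb[c]_ba   (s1,c)→(s1,_,L)
state=s1 head=1 tape=c[b]__ba   (s1,b)→(s1,a,S)
state=s1 head=1 tape=c[a]__ba   (s1,a)→(s0,c,S)
state=s0 head=1 tape=c[c]__ba   (s0,c)→(s3,b,R)
state=s3 head=2 tape=cb[_]_ba   (s3,_)→(s2,_,S)
state=s2 head=2 tape=cb[_]_ba
No transition is defined for (s2, _); M halts in state s2.

s2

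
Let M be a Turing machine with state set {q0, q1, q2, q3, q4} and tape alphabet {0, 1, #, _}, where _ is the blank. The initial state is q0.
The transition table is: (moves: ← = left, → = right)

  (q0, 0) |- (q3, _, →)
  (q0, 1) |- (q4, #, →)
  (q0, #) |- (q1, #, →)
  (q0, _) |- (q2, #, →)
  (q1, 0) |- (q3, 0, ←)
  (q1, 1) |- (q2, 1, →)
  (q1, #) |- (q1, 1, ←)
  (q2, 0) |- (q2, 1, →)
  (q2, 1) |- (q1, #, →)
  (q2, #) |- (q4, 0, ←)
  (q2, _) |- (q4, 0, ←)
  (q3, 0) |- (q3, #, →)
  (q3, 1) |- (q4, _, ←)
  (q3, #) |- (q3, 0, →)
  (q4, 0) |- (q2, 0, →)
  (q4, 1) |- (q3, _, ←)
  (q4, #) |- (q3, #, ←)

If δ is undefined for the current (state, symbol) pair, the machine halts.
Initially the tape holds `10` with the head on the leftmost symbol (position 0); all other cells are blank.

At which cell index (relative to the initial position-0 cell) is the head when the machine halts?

2

state=q0 head=0 tape=[1]0__   (q0,1)→(q4,#,→)
state=q4 head=1 tape=#[0]__   (q4,0)→(q2,0,→)
state=q2 head=2 tape=#0[_]_   (q2,_)→(q4,0,←)
state=q4 head=1 tape=#[0]0_   (q4,0)→(q2,0,→)
state=q2 head=2 tape=#0[0]_   (q2,0)→(q2,1,→)
state=q2 head=3 tape=#01[_]   (q2,_)→(q4,0,←)
state=q4 head=2 tape=#0[1]0   (q4,1)→(q3,_,←)
state=q3 head=1 tape=#[0]_0   (q3,0)→(q3,#,→)
state=q3 head=2 tape=##[_]0
At halt the head is at cell 2.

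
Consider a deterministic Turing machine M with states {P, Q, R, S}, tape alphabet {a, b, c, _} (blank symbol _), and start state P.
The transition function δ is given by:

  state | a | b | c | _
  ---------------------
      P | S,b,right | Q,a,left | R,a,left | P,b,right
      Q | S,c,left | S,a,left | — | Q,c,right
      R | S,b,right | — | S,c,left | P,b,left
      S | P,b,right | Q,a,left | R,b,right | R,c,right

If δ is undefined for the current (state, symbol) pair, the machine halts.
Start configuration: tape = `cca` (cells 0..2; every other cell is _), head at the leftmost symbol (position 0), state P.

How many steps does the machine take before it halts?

14

P | ___[c]ca__   read c → write a, move left, go to R
R | __[_]aca__   read _ → write b, move left, go to P
P | _[_]baca__   read _ → write b, move right, go to P
P | _b[b]aca__   read b → write a, move left, go to Q
Q | _[b]aaca__   read b → write a, move left, go to S
S | [_]aaaca__   read _ → write c, move right, go to R
R | c[a]aaca__   read a → write b, move right, go to S
S | cb[a]aca__   read a → write b, move right, go to P
P | cbb[a]ca__   read a → write b, move right, go to S
S | cbbb[c]a__   read c → write b, move right, go to R
R | cbbbb[a]__   read a → write b, move right, go to S
S | cbbbbb[_]_   read _ → write c, move right, go to R
R | cbbbbbc[_]   read _ → write b, move left, go to P
P | cbbbbb[c]b   read c → write a, move left, go to R
R | cbbbb[b]ab
M halts after 14 transitions.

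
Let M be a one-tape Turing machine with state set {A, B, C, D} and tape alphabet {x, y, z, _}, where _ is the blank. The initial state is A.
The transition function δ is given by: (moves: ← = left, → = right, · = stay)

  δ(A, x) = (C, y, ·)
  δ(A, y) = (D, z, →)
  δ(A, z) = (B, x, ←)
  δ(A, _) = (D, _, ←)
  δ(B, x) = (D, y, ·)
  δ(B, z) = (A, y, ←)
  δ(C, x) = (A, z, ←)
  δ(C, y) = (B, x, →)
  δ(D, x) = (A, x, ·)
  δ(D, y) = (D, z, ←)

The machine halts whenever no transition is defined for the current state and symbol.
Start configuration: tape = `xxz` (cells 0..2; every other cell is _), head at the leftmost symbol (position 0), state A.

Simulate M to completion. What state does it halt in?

B

A | [x]xz   read x → write y, move ·, go to C
C | [y]xz   read y → write x, move →, go to B
B | x[x]z   read x → write y, move ·, go to D
D | x[y]z   read y → write z, move ←, go to D
D | [x]zz   read x → write x, move ·, go to A
A | [x]zz   read x → write y, move ·, go to C
C | [y]zz   read y → write x, move →, go to B
B | x[z]z   read z → write y, move ←, go to A
A | [x]yz   read x → write y, move ·, go to C
C | [y]yz   read y → write x, move →, go to B
B | x[y]z
No transition is defined for (B, y); M halts in state B.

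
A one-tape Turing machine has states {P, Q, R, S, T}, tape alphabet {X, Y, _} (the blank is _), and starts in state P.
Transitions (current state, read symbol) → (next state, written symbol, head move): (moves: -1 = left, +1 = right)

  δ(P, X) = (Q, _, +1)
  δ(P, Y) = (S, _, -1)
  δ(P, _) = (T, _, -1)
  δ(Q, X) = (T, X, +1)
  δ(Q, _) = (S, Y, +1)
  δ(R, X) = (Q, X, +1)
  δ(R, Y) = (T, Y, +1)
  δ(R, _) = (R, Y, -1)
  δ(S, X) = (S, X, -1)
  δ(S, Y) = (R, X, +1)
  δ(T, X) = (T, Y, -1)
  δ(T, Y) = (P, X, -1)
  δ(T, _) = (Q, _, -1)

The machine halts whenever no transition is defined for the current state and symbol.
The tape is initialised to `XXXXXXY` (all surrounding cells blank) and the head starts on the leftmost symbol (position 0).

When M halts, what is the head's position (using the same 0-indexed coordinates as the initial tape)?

state=P head=0 tape=_[X]XXXXXY   (P,X)→(Q,_,+1)
state=Q head=1 tape=__[X]XXXXY   (Q,X)→(T,X,+1)
state=T head=2 tape=__X[X]XXXY   (T,X)→(T,Y,-1)
state=T head=1 tape=__[X]YXXXY   (T,X)→(T,Y,-1)
state=T head=0 tape=_[_]YYXXXY   (T,_)→(Q,_,-1)
state=Q head=-1 tape=[_]_YYXXXY   (Q,_)→(S,Y,+1)
state=S head=0 tape=Y[_]YYXXXY
At halt the head is at cell 0.

0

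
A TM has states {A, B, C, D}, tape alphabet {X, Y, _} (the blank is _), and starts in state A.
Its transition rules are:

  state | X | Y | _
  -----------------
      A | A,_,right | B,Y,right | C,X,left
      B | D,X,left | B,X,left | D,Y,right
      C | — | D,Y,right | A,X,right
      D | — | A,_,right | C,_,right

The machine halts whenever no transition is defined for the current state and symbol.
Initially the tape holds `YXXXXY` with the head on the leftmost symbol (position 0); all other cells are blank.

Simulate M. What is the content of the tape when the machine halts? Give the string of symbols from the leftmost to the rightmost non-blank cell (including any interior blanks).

A | [Y]XXXXY____   read Y → write Y, move right, go to B
B | Y[X]XXXY____   read X → write X, move left, go to D
D | [Y]XXXXY____   read Y → write _, move right, go to A
A | _[X]XXXY____   read X → write _, move right, go to A
A | __[X]XXY____   read X → write _, move right, go to A
A | ___[X]XY____   read X → write _, move right, go to A
A | ____[X]Y____   read X → write _, move right, go to A
A | _____[Y]____   read Y → write Y, move right, go to B
B | _____Y[_]___   read _ → write Y, move right, go to D
D | _____YY[_]__   read _ → write _, move right, go to C
C | _____YY_[_]_   read _ → write X, move right, go to A
A | _____YY_X[_]   read _ → write X, move left, go to C
C | _____YY_[X]X
The non-blank tape span at halt is YY_XX.

YY_XX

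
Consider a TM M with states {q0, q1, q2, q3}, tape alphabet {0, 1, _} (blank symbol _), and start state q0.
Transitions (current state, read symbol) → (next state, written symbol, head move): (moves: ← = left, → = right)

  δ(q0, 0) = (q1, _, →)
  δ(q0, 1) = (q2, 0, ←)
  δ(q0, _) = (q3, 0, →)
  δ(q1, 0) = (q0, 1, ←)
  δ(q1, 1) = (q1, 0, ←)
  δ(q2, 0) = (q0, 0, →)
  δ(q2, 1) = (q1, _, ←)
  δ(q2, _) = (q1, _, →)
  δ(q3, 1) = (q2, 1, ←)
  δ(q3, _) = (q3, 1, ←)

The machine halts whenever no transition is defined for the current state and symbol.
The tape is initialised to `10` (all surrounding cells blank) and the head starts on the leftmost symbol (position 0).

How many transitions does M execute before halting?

16

state=q0 head=0 tape=_[1]0_   (q0,1)→(q2,0,←)
state=q2 head=-1 tape=[_]00_   (q2,_)→(q1,_,→)
state=q1 head=0 tape=_[0]0_   (q1,0)→(q0,1,←)
state=q0 head=-1 tape=[_]10_   (q0,_)→(q3,0,→)
state=q3 head=0 tape=0[1]0_   (q3,1)→(q2,1,←)
state=q2 head=-1 tape=[0]10_   (q2,0)→(q0,0,→)
state=q0 head=0 tape=0[1]0_   (q0,1)→(q2,0,←)
state=q2 head=-1 tape=[0]00_   (q2,0)→(q0,0,→)
state=q0 head=0 tape=0[0]0_   (q0,0)→(q1,_,→)
state=q1 head=1 tape=0_[0]_   (q1,0)→(q0,1,←)
state=q0 head=0 tape=0[_]1_   (q0,_)→(q3,0,→)
state=q3 head=1 tape=00[1]_   (q3,1)→(q2,1,←)
state=q2 head=0 tape=0[0]1_   (q2,0)→(q0,0,→)
state=q0 head=1 tape=00[1]_   (q0,1)→(q2,0,←)
state=q2 head=0 tape=0[0]0_   (q2,0)→(q0,0,→)
state=q0 head=1 tape=00[0]_   (q0,0)→(q1,_,→)
state=q1 head=2 tape=00_[_]
M halts after 16 transitions.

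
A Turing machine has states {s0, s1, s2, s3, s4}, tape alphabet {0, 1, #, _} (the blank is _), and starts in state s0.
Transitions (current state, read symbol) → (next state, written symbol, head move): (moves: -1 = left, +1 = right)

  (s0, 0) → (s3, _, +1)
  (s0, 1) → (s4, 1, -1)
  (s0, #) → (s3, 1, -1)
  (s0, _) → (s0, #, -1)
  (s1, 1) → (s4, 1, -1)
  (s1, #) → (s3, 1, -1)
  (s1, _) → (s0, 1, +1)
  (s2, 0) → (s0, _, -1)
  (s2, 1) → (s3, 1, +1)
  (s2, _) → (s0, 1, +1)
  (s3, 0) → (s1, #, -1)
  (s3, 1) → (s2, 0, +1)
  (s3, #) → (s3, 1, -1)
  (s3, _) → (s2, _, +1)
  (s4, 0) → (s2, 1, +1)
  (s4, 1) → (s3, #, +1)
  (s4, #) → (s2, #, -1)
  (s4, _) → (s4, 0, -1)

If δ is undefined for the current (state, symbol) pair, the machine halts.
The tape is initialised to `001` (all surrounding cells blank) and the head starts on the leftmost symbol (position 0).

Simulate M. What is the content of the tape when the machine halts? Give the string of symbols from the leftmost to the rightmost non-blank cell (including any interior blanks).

0#0#1#1#

state=s0 head=0 tape=[0]01_____   (s0,0)→(s3,_,+1)
state=s3 head=1 tape=_[0]1_____   (s3,0)→(s1,#,-1)
state=s1 head=0 tape=[_]#1_____   (s1,_)→(s0,1,+1)
state=s0 head=1 tape=1[#]1_____   (s0,#)→(s3,1,-1)
state=s3 head=0 tape=[1]11_____   (s3,1)→(s2,0,+1)
state=s2 head=1 tape=0[1]1_____   (s2,1)→(s3,1,+1)
state=s3 head=2 tape=01[1]_____   (s3,1)→(s2,0,+1)
state=s2 head=3 tape=010[_]____   (s2,_)→(s0,1,+1)
state=s0 head=4 tape=0101[_]___   (s0,_)→(s0,#,-1)
state=s0 head=3 tape=010[1]#___   (s0,1)→(s4,1,-1)
state=s4 head=2 tape=01[0]1#___   (s4,0)→(s2,1,+1)
state=s2 head=3 tape=011[1]#___   (s2,1)→(s3,1,+1)
state=s3 head=4 tape=0111[#]___   (s3,#)→(s3,1,-1)
state=s3 head=3 tape=011[1]1___   (s3,1)→(s2,0,+1)
state=s2 head=4 tape=0110[1]___   (s2,1)→(s3,1,+1)
state=s3 head=5 tape=01101[_]__   (s3,_)→(s2,_,+1)
state=s2 head=6 tape=01101_[_]_   (s2,_)→(s0,1,+1)
state=s0 head=7 tape=01101_1[_]   (s0,_)→(s0,#,-1)
state=s0 head=6 tape=01101_[1]#   (s0,1)→(s4,1,-1)
state=s4 head=5 tape=01101[_]1#   (s4,_)→(s4,0,-1)
state=s4 head=4 tape=0110[1]01#   (s4,1)→(s3,#,+1)
state=s3 head=5 tape=0110#[0]1#   (s3,0)→(s1,#,-1)
state=s1 head=4 tape=0110[#]#1#   (s1,#)→(s3,1,-1)
state=s3 head=3 tape=011[0]1#1#   (s3,0)→(s1,#,-1)
state=s1 head=2 tape=01[1]#1#1#   (s1,1)→(s4,1,-1)
state=s4 head=1 tape=0[1]1#1#1#   (s4,1)→(s3,#,+1)
state=s3 head=2 tape=0#[1]#1#1#   (s3,1)→(s2,0,+1)
state=s2 head=3 tape=0#0[#]1#1#
The non-blank tape span at halt is 0#0#1#1#.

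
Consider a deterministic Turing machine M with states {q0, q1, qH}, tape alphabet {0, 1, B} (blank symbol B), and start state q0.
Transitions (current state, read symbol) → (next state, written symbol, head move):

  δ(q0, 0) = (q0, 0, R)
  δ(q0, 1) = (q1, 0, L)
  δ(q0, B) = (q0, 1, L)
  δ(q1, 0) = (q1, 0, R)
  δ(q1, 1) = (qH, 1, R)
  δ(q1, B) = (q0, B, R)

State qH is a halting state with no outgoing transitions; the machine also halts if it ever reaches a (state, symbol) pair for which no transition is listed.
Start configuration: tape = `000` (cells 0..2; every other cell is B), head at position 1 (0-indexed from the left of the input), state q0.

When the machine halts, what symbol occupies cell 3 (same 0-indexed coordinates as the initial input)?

q0 | 0[0]0BBBB   read 0 → write 0, move R, go to q0
q0 | 00[0]BBBB   read 0 → write 0, move R, go to q0
q0 | 000[B]BBB   read B → write 1, move L, go to q0
q0 | 00[0]1BBB   read 0 → write 0, move R, go to q0
q0 | 000[1]BBB   read 1 → write 0, move L, go to q1
q1 | 00[0]0BBB   read 0 → write 0, move R, go to q1
q1 | 000[0]BBB   read 0 → write 0, move R, go to q1
q1 | 0000[B]BB   read B → write B, move R, go to q0
q0 | 0000B[B]B   read B → write 1, move L, go to q0
q0 | 0000[B]1B   read B → write 1, move L, go to q0
q0 | 000[0]11B   read 0 → write 0, move R, go to q0
q0 | 0000[1]1B   read 1 → write 0, move L, go to q1
q1 | 000[0]01B   read 0 → write 0, move R, go to q1
q1 | 0000[0]1B   read 0 → write 0, move R, go to q1
q1 | 00000[1]B   read 1 → write 1, move R, go to qH
qH | 000001[B]
Cell 3 holds 0 when M halts.

0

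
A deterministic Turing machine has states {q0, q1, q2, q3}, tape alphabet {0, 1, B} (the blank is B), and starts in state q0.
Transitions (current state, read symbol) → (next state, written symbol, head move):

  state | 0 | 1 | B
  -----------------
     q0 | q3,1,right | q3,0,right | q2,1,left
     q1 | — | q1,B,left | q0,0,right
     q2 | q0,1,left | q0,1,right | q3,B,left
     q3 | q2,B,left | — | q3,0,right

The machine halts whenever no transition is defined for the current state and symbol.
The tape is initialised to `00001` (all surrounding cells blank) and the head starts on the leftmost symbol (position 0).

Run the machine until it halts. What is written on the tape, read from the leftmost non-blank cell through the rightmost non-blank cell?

01B01

q0 | [0]0001   read 0 → write 1, move right, go to q3
q3 | 1[0]001   read 0 → write B, move left, go to q2
q2 | [1]B001   read 1 → write 1, move right, go to q0
q0 | 1[B]001   read B → write 1, move left, go to q2
q2 | [1]1001   read 1 → write 1, move right, go to q0
q0 | 1[1]001   read 1 → write 0, move right, go to q3
q3 | 10[0]01   read 0 → write B, move left, go to q2
q2 | 1[0]B01   read 0 → write 1, move left, go to q0
q0 | [1]1B01   read 1 → write 0, move right, go to q3
q3 | 0[1]B01
The non-blank tape span at halt is 01B01.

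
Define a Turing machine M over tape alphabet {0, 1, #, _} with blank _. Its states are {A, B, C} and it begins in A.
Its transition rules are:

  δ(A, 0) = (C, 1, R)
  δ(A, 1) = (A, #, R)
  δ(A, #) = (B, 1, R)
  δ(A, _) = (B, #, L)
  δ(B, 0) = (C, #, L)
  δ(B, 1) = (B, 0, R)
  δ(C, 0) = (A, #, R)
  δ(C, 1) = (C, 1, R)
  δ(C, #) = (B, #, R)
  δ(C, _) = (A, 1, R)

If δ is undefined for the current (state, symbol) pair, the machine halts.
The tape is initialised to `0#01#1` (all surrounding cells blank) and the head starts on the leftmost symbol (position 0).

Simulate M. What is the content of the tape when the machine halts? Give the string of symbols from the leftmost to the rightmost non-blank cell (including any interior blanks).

A | [0]#01#1   read 0 → write 1, move R, go to C
C | 1[#]01#1   read # → write #, move R, go to B
B | 1#[0]1#1   read 0 → write #, move L, go to C
C | 1[#]#1#1   read # → write #, move R, go to B
B | 1#[#]1#1
The non-blank tape span at halt is 1##1#1.

1##1#1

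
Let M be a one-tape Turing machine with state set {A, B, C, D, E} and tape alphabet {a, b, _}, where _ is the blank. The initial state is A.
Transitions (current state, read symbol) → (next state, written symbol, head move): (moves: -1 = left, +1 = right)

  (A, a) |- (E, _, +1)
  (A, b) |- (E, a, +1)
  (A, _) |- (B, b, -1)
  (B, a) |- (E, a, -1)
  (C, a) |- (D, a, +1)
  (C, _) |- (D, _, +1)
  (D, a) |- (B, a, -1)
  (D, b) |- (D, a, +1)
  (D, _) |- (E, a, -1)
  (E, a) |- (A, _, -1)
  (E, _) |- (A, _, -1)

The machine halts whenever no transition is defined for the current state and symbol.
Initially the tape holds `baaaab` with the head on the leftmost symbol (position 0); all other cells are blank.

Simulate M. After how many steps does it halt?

state=A head=0 tape=_[b]aaaab   (A,b)→(E,a,+1)
state=E head=1 tape=_a[a]aaab   (E,a)→(A,_,-1)
state=A head=0 tape=_[a]_aaab   (A,a)→(E,_,+1)
state=E head=1 tape=__[_]aaab   (E,_)→(A,_,-1)
state=A head=0 tape=_[_]_aaab   (A,_)→(B,b,-1)
state=B head=-1 tape=[_]b_aaab
M halts after 5 transitions.

5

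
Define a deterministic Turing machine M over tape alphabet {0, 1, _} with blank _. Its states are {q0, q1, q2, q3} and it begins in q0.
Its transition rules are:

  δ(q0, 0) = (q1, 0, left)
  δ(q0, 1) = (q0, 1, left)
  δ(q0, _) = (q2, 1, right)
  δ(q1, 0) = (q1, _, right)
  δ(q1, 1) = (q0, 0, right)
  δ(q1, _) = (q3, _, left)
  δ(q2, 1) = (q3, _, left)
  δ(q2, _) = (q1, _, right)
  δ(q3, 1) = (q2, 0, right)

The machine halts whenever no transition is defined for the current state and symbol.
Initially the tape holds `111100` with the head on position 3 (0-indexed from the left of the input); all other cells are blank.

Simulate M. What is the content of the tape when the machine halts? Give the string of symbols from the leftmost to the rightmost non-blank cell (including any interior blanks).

0_01100

state=q0 head=3 tape=_111[1]00   (q0,1)→(q0,1,left)
state=q0 head=2 tape=_11[1]100   (q0,1)→(q0,1,left)
state=q0 head=1 tape=_1[1]1100   (q0,1)→(q0,1,left)
state=q0 head=0 tape=_[1]11100   (q0,1)→(q0,1,left)
state=q0 head=-1 tape=[_]111100   (q0,_)→(q2,1,right)
state=q2 head=0 tape=1[1]11100   (q2,1)→(q3,_,left)
state=q3 head=-1 tape=[1]_11100   (q3,1)→(q2,0,right)
state=q2 head=0 tape=0[_]11100   (q2,_)→(q1,_,right)
state=q1 head=1 tape=0_[1]1100   (q1,1)→(q0,0,right)
state=q0 head=2 tape=0_0[1]100   (q0,1)→(q0,1,left)
state=q0 head=1 tape=0_[0]1100   (q0,0)→(q1,0,left)
state=q1 head=0 tape=0[_]01100   (q1,_)→(q3,_,left)
state=q3 head=-1 tape=[0]_01100
The non-blank tape span at halt is 0_01100.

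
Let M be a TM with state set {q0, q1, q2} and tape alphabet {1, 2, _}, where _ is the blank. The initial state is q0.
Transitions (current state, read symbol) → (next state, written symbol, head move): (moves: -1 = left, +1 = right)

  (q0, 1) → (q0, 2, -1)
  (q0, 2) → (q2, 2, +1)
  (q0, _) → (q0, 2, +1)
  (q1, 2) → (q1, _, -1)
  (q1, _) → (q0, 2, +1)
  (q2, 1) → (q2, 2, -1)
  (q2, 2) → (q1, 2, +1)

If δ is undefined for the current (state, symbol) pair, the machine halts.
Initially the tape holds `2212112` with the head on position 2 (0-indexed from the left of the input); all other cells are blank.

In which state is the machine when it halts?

q1

state=q0 head=2 tape=_22[1]2112   (q0,1)→(q0,2,-1)
state=q0 head=1 tape=_2[2]22112   (q0,2)→(q2,2,+1)
state=q2 head=2 tape=_22[2]2112   (q2,2)→(q1,2,+1)
state=q1 head=3 tape=_222[2]112   (q1,2)→(q1,_,-1)
state=q1 head=2 tape=_22[2]_112   (q1,2)→(q1,_,-1)
state=q1 head=1 tape=_2[2]__112   (q1,2)→(q1,_,-1)
state=q1 head=0 tape=_[2]___112   (q1,2)→(q1,_,-1)
state=q1 head=-1 tape=[_]____112   (q1,_)→(q0,2,+1)
state=q0 head=0 tape=2[_]___112   (q0,_)→(q0,2,+1)
state=q0 head=1 tape=22[_]__112   (q0,_)→(q0,2,+1)
state=q0 head=2 tape=222[_]_112   (q0,_)→(q0,2,+1)
state=q0 head=3 tape=2222[_]112   (q0,_)→(q0,2,+1)
state=q0 head=4 tape=22222[1]12   (q0,1)→(q0,2,-1)
state=q0 head=3 tape=2222[2]212   (q0,2)→(q2,2,+1)
state=q2 head=4 tape=22222[2]12   (q2,2)→(q1,2,+1)
state=q1 head=5 tape=222222[1]2
No transition is defined for (q1, 1); M halts in state q1.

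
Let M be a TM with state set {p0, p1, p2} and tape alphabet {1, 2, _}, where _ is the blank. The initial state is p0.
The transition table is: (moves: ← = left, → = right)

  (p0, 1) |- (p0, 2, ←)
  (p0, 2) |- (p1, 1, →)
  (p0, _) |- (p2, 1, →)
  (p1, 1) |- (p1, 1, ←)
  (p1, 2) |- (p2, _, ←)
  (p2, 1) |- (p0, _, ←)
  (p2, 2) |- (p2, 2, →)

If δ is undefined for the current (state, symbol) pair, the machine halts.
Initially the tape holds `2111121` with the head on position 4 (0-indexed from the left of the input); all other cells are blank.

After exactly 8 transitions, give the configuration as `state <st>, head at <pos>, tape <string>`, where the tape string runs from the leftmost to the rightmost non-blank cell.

state=p0 head=4 tape=_2111[1]21   (p0,1)→(p0,2,←)
state=p0 head=3 tape=_211[1]221   (p0,1)→(p0,2,←)
state=p0 head=2 tape=_21[1]2221   (p0,1)→(p0,2,←)
state=p0 head=1 tape=_2[1]22221   (p0,1)→(p0,2,←)
state=p0 head=0 tape=_[2]222221   (p0,2)→(p1,1,→)
state=p1 head=1 tape=_1[2]22221   (p1,2)→(p2,_,←)
state=p2 head=0 tape=_[1]_22221   (p2,1)→(p0,_,←)
state=p0 head=-1 tape=[_]__22221   (p0,_)→(p2,1,→)
state=p2 head=0 tape=1[_]_22221
After 8 steps: state p2, head at 0, tape 1__22221.

state p2, head at 0, tape 1__22221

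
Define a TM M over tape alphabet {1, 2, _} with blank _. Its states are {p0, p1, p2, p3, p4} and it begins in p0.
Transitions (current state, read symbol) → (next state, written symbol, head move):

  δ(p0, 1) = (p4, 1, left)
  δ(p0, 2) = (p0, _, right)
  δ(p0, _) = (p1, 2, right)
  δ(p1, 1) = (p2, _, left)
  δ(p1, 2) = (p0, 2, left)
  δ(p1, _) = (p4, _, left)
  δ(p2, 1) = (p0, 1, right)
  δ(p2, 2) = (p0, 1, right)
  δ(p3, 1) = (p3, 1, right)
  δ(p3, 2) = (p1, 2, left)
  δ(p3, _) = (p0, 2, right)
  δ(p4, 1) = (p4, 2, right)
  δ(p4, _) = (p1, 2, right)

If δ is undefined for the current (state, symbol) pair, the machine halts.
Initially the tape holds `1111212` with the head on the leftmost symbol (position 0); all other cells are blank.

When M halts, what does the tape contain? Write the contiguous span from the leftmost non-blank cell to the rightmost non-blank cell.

1111_1__2

state=p0 head=0 tape=_[1]111212__   (p0,1)→(p4,1,left)
state=p4 head=-1 tape=[_]1111212__   (p4,_)→(p1,2,right)
state=p1 head=0 tape=2[1]111212__   (p1,1)→(p2,_,left)
state=p2 head=-1 tape=[2]_111212__   (p2,2)→(p0,1,right)
state=p0 head=0 tape=1[_]111212__   (p0,_)→(p1,2,right)
state=p1 head=1 tape=12[1]11212__   (p1,1)→(p2,_,left)
state=p2 head=0 tape=1[2]_11212__   (p2,2)→(p0,1,right)
state=p0 head=1 tape=11[_]11212__   (p0,_)→(p1,2,right)
state=p1 head=2 tape=112[1]1212__   (p1,1)→(p2,_,left)
state=p2 head=1 tape=11[2]_1212__   (p2,2)→(p0,1,right)
state=p0 head=2 tape=111[_]1212__   (p0,_)→(p1,2,right)
state=p1 head=3 tape=1112[1]212__   (p1,1)→(p2,_,left)
state=p2 head=2 tape=111[2]_212__   (p2,2)→(p0,1,right)
state=p0 head=3 tape=1111[_]212__   (p0,_)→(p1,2,right)
state=p1 head=4 tape=11112[2]12__   (p1,2)→(p0,2,left)
state=p0 head=3 tape=1111[2]212__   (p0,2)→(p0,_,right)
state=p0 head=4 tape=1111_[2]12__   (p0,2)→(p0,_,right)
state=p0 head=5 tape=1111__[1]2__   (p0,1)→(p4,1,left)
state=p4 head=4 tape=1111_[_]12__   (p4,_)→(p1,2,right)
state=p1 head=5 tape=1111_2[1]2__   (p1,1)→(p2,_,left)
state=p2 head=4 tape=1111_[2]_2__   (p2,2)→(p0,1,right)
state=p0 head=5 tape=1111_1[_]2__   (p0,_)→(p1,2,right)
state=p1 head=6 tape=1111_12[2]__   (p1,2)→(p0,2,left)
state=p0 head=5 tape=1111_1[2]2__   (p0,2)→(p0,_,right)
state=p0 head=6 tape=1111_1_[2]__   (p0,2)→(p0,_,right)
state=p0 head=7 tape=1111_1__[_]_   (p0,_)→(p1,2,right)
state=p1 head=8 tape=1111_1__2[_]   (p1,_)→(p4,_,left)
state=p4 head=7 tape=1111_1__[2]_
The non-blank tape span at halt is 1111_1__2.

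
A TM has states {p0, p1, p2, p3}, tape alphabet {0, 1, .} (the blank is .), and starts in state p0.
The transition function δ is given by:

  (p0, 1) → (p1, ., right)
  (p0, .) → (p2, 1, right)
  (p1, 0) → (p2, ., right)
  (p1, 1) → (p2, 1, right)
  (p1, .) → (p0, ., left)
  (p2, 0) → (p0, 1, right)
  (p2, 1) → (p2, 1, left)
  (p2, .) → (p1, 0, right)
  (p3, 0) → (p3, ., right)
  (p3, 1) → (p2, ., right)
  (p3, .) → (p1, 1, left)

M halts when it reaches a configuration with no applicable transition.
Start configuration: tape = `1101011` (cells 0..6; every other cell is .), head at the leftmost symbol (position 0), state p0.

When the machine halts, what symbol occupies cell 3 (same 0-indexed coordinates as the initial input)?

p0 | [1]101011..   read 1 → write ., move right, go to p1
p1 | .[1]01011..   read 1 → write 1, move right, go to p2
p2 | .1[0]1011..   read 0 → write 1, move right, go to p0
p0 | .11[1]011..   read 1 → write ., move right, go to p1
p1 | .11.[0]11..   read 0 → write ., move right, go to p2
p2 | .11..[1]1..   read 1 → write 1, move left, go to p2
p2 | .11.[.]11..   read . → write 0, move right, go to p1
p1 | .11.0[1]1..   read 1 → write 1, move right, go to p2
p2 | .11.01[1]..   read 1 → write 1, move left, go to p2
p2 | .11.0[1]1..   read 1 → write 1, move left, go to p2
p2 | .11.[0]11..   read 0 → write 1, move right, go to p0
p0 | .11.1[1]1..   read 1 → write ., move right, go to p1
p1 | .11.1.[1]..   read 1 → write 1, move right, go to p2
p2 | .11.1.1[.].   read . → write 0, move right, go to p1
p1 | .11.1.10[.]   read . → write ., move left, go to p0
p0 | .11.1.1[0].
Cell 3 holds . when M halts.

.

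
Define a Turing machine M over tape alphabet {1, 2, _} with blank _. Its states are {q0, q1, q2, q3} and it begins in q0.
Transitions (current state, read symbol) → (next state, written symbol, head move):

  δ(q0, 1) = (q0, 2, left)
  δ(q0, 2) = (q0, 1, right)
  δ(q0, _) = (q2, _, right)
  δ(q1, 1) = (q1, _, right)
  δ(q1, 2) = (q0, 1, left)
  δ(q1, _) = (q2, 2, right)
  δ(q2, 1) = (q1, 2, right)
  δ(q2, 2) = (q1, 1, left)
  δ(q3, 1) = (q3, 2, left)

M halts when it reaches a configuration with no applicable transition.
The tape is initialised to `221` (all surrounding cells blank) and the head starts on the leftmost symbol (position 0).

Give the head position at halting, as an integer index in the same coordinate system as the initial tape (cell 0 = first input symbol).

state=q0 head=0 tape=_[2]21__   (q0,2)→(q0,1,right)
state=q0 head=1 tape=_1[2]1__   (q0,2)→(q0,1,right)
state=q0 head=2 tape=_11[1]__   (q0,1)→(q0,2,left)
state=q0 head=1 tape=_1[1]2__   (q0,1)→(q0,2,left)
state=q0 head=0 tape=_[1]22__   (q0,1)→(q0,2,left)
state=q0 head=-1 tape=[_]222__   (q0,_)→(q2,_,right)
state=q2 head=0 tape=_[2]22__   (q2,2)→(q1,1,left)
state=q1 head=-1 tape=[_]122__   (q1,_)→(q2,2,right)
state=q2 head=0 tape=2[1]22__   (q2,1)→(q1,2,right)
state=q1 head=1 tape=22[2]2__   (q1,2)→(q0,1,left)
state=q0 head=0 tape=2[2]12__   (q0,2)→(q0,1,right)
state=q0 head=1 tape=21[1]2__   (q0,1)→(q0,2,left)
state=q0 head=0 tape=2[1]22__   (q0,1)→(q0,2,left)
state=q0 head=-1 tape=[2]222__   (q0,2)→(q0,1,right)
state=q0 head=0 tape=1[2]22__   (q0,2)→(q0,1,right)
state=q0 head=1 tape=11[2]2__   (q0,2)→(q0,1,right)
state=q0 head=2 tape=111[2]__   (q0,2)→(q0,1,right)
state=q0 head=3 tape=1111[_]_   (q0,_)→(q2,_,right)
state=q2 head=4 tape=1111_[_]
At halt the head is at cell 4.

4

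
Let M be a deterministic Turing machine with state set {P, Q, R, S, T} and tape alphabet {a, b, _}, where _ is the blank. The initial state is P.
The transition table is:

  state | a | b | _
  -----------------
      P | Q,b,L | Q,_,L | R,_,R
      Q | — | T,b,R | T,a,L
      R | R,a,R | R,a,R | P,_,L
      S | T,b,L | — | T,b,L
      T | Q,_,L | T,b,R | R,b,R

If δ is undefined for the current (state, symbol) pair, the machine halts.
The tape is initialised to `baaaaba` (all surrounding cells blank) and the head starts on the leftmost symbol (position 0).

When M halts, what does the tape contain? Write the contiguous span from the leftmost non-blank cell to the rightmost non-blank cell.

bbbaaaaab

P | __[b]aaaaba_   read b → write _, move L, go to Q
Q | _[_]_aaaaba_   read _ → write a, move L, go to T
T | [_]a_aaaaba_   read _ → write b, move R, go to R
R | b[a]_aaaaba_   read a → write a, move R, go to R
R | ba[_]aaaaba_   read _ → write _, move L, go to P
P | b[a]_aaaaba_   read a → write b, move L, go to Q
Q | [b]b_aaaaba_   read b → write b, move R, go to T
T | b[b]_aaaaba_   read b → write b, move R, go to T
T | bb[_]aaaaba_   read _ → write b, move R, go to R
R | bbb[a]aaaba_   read a → write a, move R, go to R
R | bbba[a]aaba_   read a → write a, move R, go to R
R | bbbaa[a]aba_   read a → write a, move R, go to R
R | bbbaaa[a]ba_   read a → write a, move R, go to R
R | bbbaaaa[b]a_   read b → write a, move R, go to R
R | bbbaaaaa[a]_   read a → write a, move R, go to R
R | bbbaaaaaa[_]   read _ → write _, move L, go to P
P | bbbaaaaa[a]_   read a → write b, move L, go to Q
Q | bbbaaaa[a]b_
The non-blank tape span at halt is bbbaaaaab.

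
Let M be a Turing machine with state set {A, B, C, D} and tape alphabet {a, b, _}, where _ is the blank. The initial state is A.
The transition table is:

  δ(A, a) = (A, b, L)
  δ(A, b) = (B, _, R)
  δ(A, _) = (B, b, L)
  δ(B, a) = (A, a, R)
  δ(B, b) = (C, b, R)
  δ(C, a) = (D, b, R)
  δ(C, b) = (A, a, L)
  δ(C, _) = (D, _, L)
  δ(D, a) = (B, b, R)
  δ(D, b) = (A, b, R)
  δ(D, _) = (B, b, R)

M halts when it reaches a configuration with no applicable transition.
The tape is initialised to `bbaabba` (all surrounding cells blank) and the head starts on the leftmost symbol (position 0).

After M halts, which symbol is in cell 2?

state=A head=0 tape=[b]baabba___   (A,b)→(B,_,R)
state=B head=1 tape=_[b]aabba___   (B,b)→(C,b,R)
state=C head=2 tape=_b[a]abba___   (C,a)→(D,b,R)
state=D head=3 tape=_bb[a]bba___   (D,a)→(B,b,R)
state=B head=4 tape=_bbb[b]ba___   (B,b)→(C,b,R)
state=C head=5 tape=_bbbb[b]a___   (C,b)→(A,a,L)
state=A head=4 tape=_bbb[b]aa___   (A,b)→(B,_,R)
state=B head=5 tape=_bbb_[a]a___   (B,a)→(A,a,R)
state=A head=6 tape=_bbb_a[a]___   (A,a)→(A,b,L)
state=A head=5 tape=_bbb_[a]b___   (A,a)→(A,b,L)
state=A head=4 tape=_bbb[_]bb___   (A,_)→(B,b,L)
state=B head=3 tape=_bb[b]bbb___   (B,b)→(C,b,R)
state=C head=4 tape=_bbb[b]bb___   (C,b)→(A,a,L)
state=A head=3 tape=_bb[b]abb___   (A,b)→(B,_,R)
state=B head=4 tape=_bb_[a]bb___   (B,a)→(A,a,R)
state=A head=5 tape=_bb_a[b]b___   (A,b)→(B,_,R)
state=B head=6 tape=_bb_a_[b]___   (B,b)→(C,b,R)
state=C head=7 tape=_bb_a_b[_]__   (C,_)→(D,_,L)
state=D head=6 tape=_bb_a_[b]___   (D,b)→(A,b,R)
state=A head=7 tape=_bb_a_b[_]__   (A,_)→(B,b,L)
state=B head=6 tape=_bb_a_[b]b__   (B,b)→(C,b,R)
state=C head=7 tape=_bb_a_b[b]__   (C,b)→(A,a,L)
state=A head=6 tape=_bb_a_[b]a__   (A,b)→(B,_,R)
state=B head=7 tape=_bb_a__[a]__   (B,a)→(A,a,R)
state=A head=8 tape=_bb_a__a[_]_   (A,_)→(B,b,L)
state=B head=7 tape=_bb_a__[a]b_   (B,a)→(A,a,R)
state=A head=8 tape=_bb_a__a[b]_   (A,b)→(B,_,R)
state=B head=9 tape=_bb_a__a_[_]
Cell 2 holds b when M halts.

b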